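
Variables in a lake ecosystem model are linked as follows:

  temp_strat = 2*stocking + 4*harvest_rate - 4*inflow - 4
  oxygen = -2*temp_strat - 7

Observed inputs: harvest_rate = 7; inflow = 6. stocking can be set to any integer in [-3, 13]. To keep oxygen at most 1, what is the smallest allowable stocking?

stocking = -2

Substituting into the temp_strat equation gives temp_strat = 2*stocking.
Substituting into the oxygen equation gives oxygen = -4*stocking - 7.
Require -4*stocking - 7 ≤ 1, so stocking ≥ -2.
The smallest integer in [-3, 13] satisfying this is -2.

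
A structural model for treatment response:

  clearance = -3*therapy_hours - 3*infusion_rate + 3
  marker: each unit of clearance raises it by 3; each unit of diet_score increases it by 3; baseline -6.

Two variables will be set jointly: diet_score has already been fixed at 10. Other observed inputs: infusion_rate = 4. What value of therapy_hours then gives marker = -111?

therapy_hours = 12

With diet_score held at 10:
Substituting into the clearance equation gives clearance = -3*therapy_hours - 9.
Substituting into the marker equation gives marker = -9*therapy_hours - 3.
Solve -9*therapy_hours - 3 = -111: therapy_hours = (-111 + 3) / -9 = 12.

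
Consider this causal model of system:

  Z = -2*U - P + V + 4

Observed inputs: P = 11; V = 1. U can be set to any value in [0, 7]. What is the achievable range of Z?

Substituting into the Z equation gives Z = -2*U - 6.
Linear in U, so extremes are at the endpoints: U = 0 gives Z = -6; U = 7 gives Z = -20.

-20 to -6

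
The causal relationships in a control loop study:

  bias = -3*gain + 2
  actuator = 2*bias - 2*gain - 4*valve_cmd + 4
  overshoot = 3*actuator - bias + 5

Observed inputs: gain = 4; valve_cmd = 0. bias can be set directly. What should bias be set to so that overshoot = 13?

Intervening on bias fixes its value directly, overriding its dependence on gain.
Substituting into the actuator equation gives actuator = 2*bias - 4.
So overshoot = 5*bias - 7.
Solve 5*bias - 7 = 13: bias = (13 + 7) / 5 = 4.

bias = 4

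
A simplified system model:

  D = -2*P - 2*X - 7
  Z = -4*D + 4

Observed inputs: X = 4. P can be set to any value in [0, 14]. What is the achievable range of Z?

Substituting into the D equation gives D = -2*P - 15.
Substituting into the Z equation gives Z = 8*P + 64.
Linear in P, so extremes are at the endpoints: P = 0 gives Z = 64; P = 14 gives Z = 176.

64 to 176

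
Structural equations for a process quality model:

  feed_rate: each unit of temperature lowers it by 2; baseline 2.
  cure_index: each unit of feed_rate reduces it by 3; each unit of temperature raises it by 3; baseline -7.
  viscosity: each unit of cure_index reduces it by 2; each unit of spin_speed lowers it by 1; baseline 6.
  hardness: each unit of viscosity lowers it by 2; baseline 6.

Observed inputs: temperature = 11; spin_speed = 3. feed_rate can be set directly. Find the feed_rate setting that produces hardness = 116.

Intervening on feed_rate fixes its value directly, overriding its dependence on temperature.
Substituting into the cure_index equation gives cure_index = -3*feed_rate + 26.
Substituting into the viscosity equation gives viscosity = 6*feed_rate - 49.
Substituting into the hardness equation gives hardness = -12*feed_rate + 104.
Solve -12*feed_rate + 104 = 116: feed_rate = (116 - 104) / -12 = -1.

feed_rate = -1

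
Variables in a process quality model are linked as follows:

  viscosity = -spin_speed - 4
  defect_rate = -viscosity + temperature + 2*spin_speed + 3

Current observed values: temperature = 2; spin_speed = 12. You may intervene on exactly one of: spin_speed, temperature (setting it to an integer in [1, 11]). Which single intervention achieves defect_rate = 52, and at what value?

Intervening on spin_speed: defect_rate = 3*spin_speed + 9. Reaching 52 requires spin_speed = 43/3, not an integer.
Intervening on temperature: with other inputs at their observed values, defect_rate = temperature + 43. Solving for 52 gives temperature = 9, within [1, 11].

set temperature = 9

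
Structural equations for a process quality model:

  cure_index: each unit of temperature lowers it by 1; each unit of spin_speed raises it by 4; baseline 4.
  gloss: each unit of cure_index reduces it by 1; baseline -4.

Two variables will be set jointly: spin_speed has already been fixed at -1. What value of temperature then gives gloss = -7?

With spin_speed held at -1:
Substituting into the cure_index equation gives cure_index = -temperature.
This gives gloss = temperature - 4.
Solve temperature - 4 = -7: temperature = (-7 + 4) / 1 = -3.

temperature = -3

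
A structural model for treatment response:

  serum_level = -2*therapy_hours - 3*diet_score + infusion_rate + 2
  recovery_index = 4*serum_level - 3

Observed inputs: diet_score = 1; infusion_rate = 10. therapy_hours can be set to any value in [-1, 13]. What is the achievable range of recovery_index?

-71 to 41

Substituting into the serum_level equation gives serum_level = -2*therapy_hours + 9.
Substituting into the recovery_index equation gives recovery_index = -8*therapy_hours + 33.
Linear in therapy_hours, so extremes are at the endpoints: therapy_hours = -1 gives recovery_index = 41; therapy_hours = 13 gives recovery_index = -71.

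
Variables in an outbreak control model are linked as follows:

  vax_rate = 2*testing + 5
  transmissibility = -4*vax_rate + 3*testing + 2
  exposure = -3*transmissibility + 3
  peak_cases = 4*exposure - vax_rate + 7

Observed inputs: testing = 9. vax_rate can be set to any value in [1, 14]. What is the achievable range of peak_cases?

-282 to 329

Intervening on vax_rate fixes its value directly, overriding its dependence on testing.
Substituting into the transmissibility equation gives transmissibility = -4*vax_rate + 29.
Substituting into the exposure equation gives exposure = 12*vax_rate - 84.
Substituting into the peak_cases equation gives peak_cases = 47*vax_rate - 329.
Linear in vax_rate, so extremes are at the endpoints: vax_rate = 1 gives peak_cases = -282; vax_rate = 14 gives peak_cases = 329.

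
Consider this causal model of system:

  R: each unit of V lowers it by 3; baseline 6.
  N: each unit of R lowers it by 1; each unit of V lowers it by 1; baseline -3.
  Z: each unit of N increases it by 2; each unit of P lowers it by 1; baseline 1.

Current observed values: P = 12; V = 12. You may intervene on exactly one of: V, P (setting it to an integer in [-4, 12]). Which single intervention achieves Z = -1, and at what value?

set V = 7

Intervening on V: with other inputs at their observed values, Z = 4*V - 29. Solving for -1 gives V = 7, within [-4, 12].
Intervening on P: Z = -P + 31. Reaching -1 requires P = 32, outside [-4, 12].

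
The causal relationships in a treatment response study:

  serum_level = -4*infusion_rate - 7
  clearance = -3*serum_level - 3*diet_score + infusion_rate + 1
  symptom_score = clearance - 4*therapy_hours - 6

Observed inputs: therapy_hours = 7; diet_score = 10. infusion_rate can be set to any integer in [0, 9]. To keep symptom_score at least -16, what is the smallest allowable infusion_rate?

infusion_rate = 2

Substituting into the clearance equation gives clearance = 13*infusion_rate - 8.
This gives symptom_score = 13*infusion_rate - 42.
Require 13*infusion_rate - 42 ≥ -16, so infusion_rate ≥ 2.
The smallest integer in [0, 9] satisfying this is 2.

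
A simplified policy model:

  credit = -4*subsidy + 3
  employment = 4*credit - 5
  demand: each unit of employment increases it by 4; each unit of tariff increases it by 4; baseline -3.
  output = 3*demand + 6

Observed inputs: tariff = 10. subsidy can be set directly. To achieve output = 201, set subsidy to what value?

Substituting into the employment equation gives employment = -16*subsidy + 7.
Substituting into the demand equation gives demand = -64*subsidy + 65.
Substituting into the output equation gives output = -192*subsidy + 201.
Solve -192*subsidy + 201 = 201: subsidy = (201 - 201) / -192 = 0.

subsidy = 0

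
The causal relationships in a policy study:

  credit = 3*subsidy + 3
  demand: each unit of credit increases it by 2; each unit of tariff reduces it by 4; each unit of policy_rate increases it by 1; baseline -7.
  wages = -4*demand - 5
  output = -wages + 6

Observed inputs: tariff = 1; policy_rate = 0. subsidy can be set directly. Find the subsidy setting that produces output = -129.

subsidy = -5

Substituting into the demand equation gives demand = 6*subsidy - 5.
wages becomes -24*subsidy + 15.
So output = 24*subsidy - 9.
Solve 24*subsidy - 9 = -129: subsidy = (-129 + 9) / 24 = -5.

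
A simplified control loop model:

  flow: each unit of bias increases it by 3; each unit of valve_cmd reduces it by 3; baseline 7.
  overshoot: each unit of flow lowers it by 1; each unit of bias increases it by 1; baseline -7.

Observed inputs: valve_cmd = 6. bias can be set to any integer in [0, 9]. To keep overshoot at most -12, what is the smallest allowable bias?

bias = 8

Substituting into the flow equation gives flow = 3*bias - 11.
overshoot becomes -2*bias + 4.
Require -2*bias + 4 ≤ -12, so bias ≥ 8.
The smallest integer in [0, 9] satisfying this is 8.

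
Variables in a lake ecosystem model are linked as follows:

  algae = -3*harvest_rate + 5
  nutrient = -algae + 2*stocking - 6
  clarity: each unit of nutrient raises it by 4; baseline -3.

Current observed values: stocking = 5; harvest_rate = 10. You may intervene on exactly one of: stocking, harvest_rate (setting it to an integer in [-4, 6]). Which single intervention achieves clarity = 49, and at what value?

set stocking = -3

Intervening on stocking: with other inputs at their observed values, clarity = 8*stocking + 73. Solving for 49 gives stocking = -3, within [-4, 6].
Intervening on harvest_rate: clarity = 12*harvest_rate - 7. Reaching 49 requires harvest_rate = 14/3, not an integer.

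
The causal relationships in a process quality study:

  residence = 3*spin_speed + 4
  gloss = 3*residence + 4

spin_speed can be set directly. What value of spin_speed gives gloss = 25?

Substituting into the gloss equation gives gloss = 9*spin_speed + 16.
Solve 9*spin_speed + 16 = 25: spin_speed = (25 - 16) / 9 = 1.

spin_speed = 1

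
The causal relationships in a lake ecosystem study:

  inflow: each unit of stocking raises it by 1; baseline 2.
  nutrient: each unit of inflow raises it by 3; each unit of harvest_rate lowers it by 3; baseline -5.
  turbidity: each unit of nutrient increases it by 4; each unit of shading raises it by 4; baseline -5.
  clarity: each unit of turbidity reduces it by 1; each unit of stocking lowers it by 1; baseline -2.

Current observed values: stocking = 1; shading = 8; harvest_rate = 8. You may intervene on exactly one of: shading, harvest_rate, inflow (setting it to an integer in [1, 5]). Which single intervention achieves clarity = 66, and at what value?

Intervening on shading: with other inputs at their observed values, clarity = -4*shading + 82. Solving for 66 gives shading = 4, within [1, 5].
Intervening on harvest_rate: clarity = 12*harvest_rate - 46. Reaching 66 requires harvest_rate = 28/3, not an integer.
Intervening on inflow: clarity = -12*inflow + 86. Reaching 66 requires inflow = 5/3, not an integer.

set shading = 4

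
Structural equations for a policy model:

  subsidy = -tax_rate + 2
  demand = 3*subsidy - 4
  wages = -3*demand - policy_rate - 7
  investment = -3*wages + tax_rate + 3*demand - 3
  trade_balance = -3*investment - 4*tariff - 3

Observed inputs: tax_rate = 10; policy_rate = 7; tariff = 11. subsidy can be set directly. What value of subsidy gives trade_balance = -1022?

Intervening on subsidy fixes its value directly, overriding its dependence on tax_rate.
Substituting into the wages equation gives wages = -9*subsidy - 2.
This gives investment = 36*subsidy + 1.
This gives trade_balance = -108*subsidy - 50.
Solve -108*subsidy - 50 = -1022: subsidy = (-1022 + 50) / -108 = 9.

subsidy = 9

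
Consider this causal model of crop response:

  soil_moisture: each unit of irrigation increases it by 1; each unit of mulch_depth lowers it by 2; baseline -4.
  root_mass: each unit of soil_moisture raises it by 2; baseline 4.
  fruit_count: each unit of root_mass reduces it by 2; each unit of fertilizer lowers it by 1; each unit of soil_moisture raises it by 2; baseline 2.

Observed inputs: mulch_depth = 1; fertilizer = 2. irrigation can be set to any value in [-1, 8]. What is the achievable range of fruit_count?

Substituting into the soil_moisture equation gives soil_moisture = irrigation - 6.
Substituting into the root_mass equation gives root_mass = 2*irrigation - 8.
So fruit_count = -2*irrigation + 4.
Linear in irrigation, so extremes are at the endpoints: irrigation = -1 gives fruit_count = 6; irrigation = 8 gives fruit_count = -12.

-12 to 6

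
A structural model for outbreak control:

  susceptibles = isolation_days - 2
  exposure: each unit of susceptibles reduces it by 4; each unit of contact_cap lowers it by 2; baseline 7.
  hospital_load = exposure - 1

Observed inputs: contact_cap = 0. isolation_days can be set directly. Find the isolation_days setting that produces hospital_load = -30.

isolation_days = 11

Substituting into the exposure equation gives exposure = -4*isolation_days + 15.
Substituting into the hospital_load equation gives hospital_load = -4*isolation_days + 14.
Solve -4*isolation_days + 14 = -30: isolation_days = (-30 - 14) / -4 = 11.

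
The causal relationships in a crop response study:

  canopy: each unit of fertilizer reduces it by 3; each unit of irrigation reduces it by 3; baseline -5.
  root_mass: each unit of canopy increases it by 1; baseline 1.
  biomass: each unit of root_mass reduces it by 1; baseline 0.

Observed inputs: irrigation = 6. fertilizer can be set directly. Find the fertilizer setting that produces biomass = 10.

Substituting into the canopy equation gives canopy = -3*fertilizer - 23.
Substituting into the root_mass equation gives root_mass = -3*fertilizer - 22.
biomass becomes 3*fertilizer + 22.
Solve 3*fertilizer + 22 = 10: fertilizer = (10 - 22) / 3 = -4.

fertilizer = -4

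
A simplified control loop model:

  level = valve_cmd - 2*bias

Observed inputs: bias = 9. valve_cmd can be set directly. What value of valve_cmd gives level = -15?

valve_cmd = 3

Substituting into the level equation gives level = valve_cmd - 18.
Solve valve_cmd - 18 = -15: valve_cmd = (-15 + 18) / 1 = 3.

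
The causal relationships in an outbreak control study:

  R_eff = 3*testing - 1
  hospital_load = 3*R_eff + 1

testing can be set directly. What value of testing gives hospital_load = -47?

testing = -5

Substituting into the hospital_load equation gives hospital_load = 9*testing - 2.
Solve 9*testing - 2 = -47: testing = (-47 + 2) / 9 = -5.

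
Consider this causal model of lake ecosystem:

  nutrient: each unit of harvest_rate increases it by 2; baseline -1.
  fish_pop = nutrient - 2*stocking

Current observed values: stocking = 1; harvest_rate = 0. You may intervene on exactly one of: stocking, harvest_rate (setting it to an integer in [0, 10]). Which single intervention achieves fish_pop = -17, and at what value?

Intervening on stocking: with other inputs at their observed values, fish_pop = -2*stocking - 1. Solving for -17 gives stocking = 8, within [0, 10].
Intervening on harvest_rate: fish_pop = 2*harvest_rate - 3. Reaching -17 requires harvest_rate = -7, outside [0, 10].

set stocking = 8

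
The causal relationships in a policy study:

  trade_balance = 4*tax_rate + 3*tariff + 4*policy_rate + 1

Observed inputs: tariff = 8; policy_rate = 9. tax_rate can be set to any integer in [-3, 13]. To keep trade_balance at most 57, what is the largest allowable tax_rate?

tax_rate = -1

Substituting into the trade_balance equation gives trade_balance = 4*tax_rate + 61.
Require 4*tax_rate + 61 ≤ 57, so tax_rate ≤ -1.
The largest integer in [-3, 13] satisfying this is -1.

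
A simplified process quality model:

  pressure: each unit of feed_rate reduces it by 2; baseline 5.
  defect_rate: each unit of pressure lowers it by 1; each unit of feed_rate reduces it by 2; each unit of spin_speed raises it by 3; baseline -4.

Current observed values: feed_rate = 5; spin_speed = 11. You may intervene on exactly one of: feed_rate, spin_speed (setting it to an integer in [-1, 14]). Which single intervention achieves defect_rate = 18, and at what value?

set spin_speed = 9

Intervening on feed_rate: the paths from feed_rate to defect_rate cancel (net effect zero), leaving defect_rate = 24; 18 is unreachable this way.
Intervening on spin_speed: with other inputs at their observed values, defect_rate = 3*spin_speed - 9. Solving for 18 gives spin_speed = 9, within [-1, 14].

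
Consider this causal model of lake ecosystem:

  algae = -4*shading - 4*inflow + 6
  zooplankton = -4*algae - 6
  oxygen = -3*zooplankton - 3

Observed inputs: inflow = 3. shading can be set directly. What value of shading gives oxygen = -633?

shading = 12

Substituting into the algae equation gives algae = -4*shading - 6.
Substituting into the zooplankton equation gives zooplankton = 16*shading + 18.
Substituting into the oxygen equation gives oxygen = -48*shading - 57.
Solve -48*shading - 57 = -633: shading = (-633 + 57) / -48 = 12.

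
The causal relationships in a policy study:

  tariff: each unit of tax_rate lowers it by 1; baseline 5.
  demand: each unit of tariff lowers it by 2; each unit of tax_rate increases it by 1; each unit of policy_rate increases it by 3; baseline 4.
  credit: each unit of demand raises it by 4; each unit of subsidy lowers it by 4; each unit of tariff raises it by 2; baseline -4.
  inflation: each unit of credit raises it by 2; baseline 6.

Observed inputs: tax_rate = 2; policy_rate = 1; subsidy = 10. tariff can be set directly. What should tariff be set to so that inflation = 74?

tariff = -7

Intervening on tariff fixes its value directly, overriding its dependence on tax_rate.
Substituting into the demand equation gives demand = -2*tariff + 9.
Substituting into the credit equation gives credit = -6*tariff - 8.
Substituting into the inflation equation gives inflation = -12*tariff - 10.
Solve -12*tariff - 10 = 74: tariff = (74 + 10) / -12 = -7.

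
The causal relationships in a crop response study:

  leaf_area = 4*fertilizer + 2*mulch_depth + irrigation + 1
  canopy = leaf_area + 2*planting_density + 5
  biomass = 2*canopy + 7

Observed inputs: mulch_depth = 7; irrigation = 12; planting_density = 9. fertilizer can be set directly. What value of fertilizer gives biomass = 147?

Substituting into the leaf_area equation gives leaf_area = 4*fertilizer + 27.
Substituting into the canopy equation gives canopy = 4*fertilizer + 50.
Substituting into the biomass equation gives biomass = 8*fertilizer + 107.
Solve 8*fertilizer + 107 = 147: fertilizer = (147 - 107) / 8 = 5.

fertilizer = 5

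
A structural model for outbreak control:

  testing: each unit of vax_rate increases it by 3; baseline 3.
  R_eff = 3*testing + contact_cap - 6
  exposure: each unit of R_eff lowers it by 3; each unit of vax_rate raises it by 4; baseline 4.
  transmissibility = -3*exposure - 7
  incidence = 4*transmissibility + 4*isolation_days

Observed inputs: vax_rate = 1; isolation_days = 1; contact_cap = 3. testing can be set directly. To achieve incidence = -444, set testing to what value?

testing = -2

Intervening on testing fixes its value directly, overriding its dependence on vax_rate.
Substituting into the R_eff equation gives R_eff = 3*testing - 3.
So exposure = -9*testing + 17.
Substituting into the transmissibility equation gives transmissibility = 27*testing - 58.
Substituting into the incidence equation gives incidence = 108*testing - 228.
Solve 108*testing - 228 = -444: testing = (-444 + 228) / 108 = -2.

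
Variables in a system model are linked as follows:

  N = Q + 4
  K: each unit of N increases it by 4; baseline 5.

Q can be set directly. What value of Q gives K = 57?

Q = 9

Substituting into the K equation gives K = 4*Q + 21.
Solve 4*Q + 21 = 57: Q = (57 - 21) / 4 = 9.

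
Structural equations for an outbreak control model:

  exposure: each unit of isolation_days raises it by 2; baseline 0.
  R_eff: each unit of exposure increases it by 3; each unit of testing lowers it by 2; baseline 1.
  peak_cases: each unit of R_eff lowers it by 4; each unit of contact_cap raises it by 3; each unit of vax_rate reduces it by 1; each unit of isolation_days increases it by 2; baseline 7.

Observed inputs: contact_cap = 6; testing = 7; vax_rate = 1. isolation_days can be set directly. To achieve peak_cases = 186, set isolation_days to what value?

isolation_days = -5

Substituting into the R_eff equation gives R_eff = 6*isolation_days - 13.
So peak_cases = -22*isolation_days + 76.
Solve -22*isolation_days + 76 = 186: isolation_days = (186 - 76) / -22 = -5.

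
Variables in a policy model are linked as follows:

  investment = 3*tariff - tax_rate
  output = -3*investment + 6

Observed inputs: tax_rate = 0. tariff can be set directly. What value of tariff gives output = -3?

tariff = 1

Substituting into the investment equation gives investment = 3*tariff.
output becomes -9*tariff + 6.
Solve -9*tariff + 6 = -3: tariff = (-3 - 6) / -9 = 1.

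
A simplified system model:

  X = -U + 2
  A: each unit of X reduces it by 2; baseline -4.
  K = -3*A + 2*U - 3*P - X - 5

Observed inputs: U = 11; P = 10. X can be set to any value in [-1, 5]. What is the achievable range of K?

Intervening on X fixes its value directly, overriding its dependence on U.
Substituting into the K equation gives K = 5*X - 1.
Linear in X, so extremes are at the endpoints: X = -1 gives K = -6; X = 5 gives K = 24.

-6 to 24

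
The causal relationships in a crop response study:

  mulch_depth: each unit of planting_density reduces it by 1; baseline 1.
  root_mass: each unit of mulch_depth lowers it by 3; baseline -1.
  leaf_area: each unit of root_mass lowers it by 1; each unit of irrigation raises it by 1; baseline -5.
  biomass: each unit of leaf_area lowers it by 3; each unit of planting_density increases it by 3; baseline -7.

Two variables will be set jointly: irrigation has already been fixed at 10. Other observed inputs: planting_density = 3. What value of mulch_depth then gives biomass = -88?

mulch_depth = 8

With irrigation held at 10:
Intervening on mulch_depth fixes its value directly, overriding its dependence on planting_density.
Substituting into the leaf_area equation gives leaf_area = 3*mulch_depth + 6.
So biomass = -9*mulch_depth - 16.
Solve -9*mulch_depth - 16 = -88: mulch_depth = (-88 + 16) / -9 = 8.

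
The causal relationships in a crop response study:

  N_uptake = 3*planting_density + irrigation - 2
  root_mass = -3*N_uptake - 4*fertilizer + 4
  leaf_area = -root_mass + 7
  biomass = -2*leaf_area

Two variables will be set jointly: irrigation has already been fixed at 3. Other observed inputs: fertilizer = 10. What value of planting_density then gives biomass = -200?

planting_density = 6

With irrigation held at 3:
Substituting into the N_uptake equation gives N_uptake = 3*planting_density + 1.
So root_mass = -9*planting_density - 39.
Substituting into the leaf_area equation gives leaf_area = 9*planting_density + 46.
Substituting into the biomass equation gives biomass = -18*planting_density - 92.
Solve -18*planting_density - 92 = -200: planting_density = (-200 + 92) / -18 = 6.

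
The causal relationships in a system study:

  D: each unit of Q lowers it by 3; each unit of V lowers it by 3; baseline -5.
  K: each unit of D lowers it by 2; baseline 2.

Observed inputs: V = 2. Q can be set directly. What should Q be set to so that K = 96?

Substituting into the D equation gives D = -3*Q - 11.
Substituting into the K equation gives K = 6*Q + 24.
Solve 6*Q + 24 = 96: Q = (96 - 24) / 6 = 12.

Q = 12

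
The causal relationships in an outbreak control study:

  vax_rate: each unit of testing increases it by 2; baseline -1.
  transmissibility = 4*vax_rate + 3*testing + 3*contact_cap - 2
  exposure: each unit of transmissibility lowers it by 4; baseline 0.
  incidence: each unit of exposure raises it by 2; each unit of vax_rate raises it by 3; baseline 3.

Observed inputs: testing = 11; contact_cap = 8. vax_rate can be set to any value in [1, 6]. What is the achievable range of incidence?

-611 to -466

Intervening on vax_rate fixes its value directly, overriding its dependence on testing.
Substituting into the transmissibility equation gives transmissibility = 4*vax_rate + 55.
exposure becomes -16*vax_rate - 220.
Substituting into the incidence equation gives incidence = -29*vax_rate - 437.
Linear in vax_rate, so extremes are at the endpoints: vax_rate = 1 gives incidence = -466; vax_rate = 6 gives incidence = -611.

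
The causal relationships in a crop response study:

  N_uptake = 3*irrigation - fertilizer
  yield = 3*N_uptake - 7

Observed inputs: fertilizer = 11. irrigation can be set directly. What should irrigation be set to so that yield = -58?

Substituting into the N_uptake equation gives N_uptake = 3*irrigation - 11.
Substituting into the yield equation gives yield = 9*irrigation - 40.
Solve 9*irrigation - 40 = -58: irrigation = (-58 + 40) / 9 = -2.

irrigation = -2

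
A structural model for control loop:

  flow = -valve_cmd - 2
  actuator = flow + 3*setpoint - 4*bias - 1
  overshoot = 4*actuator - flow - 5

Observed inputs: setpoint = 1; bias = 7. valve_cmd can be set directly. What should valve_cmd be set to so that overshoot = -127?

Substituting into the actuator equation gives actuator = -valve_cmd - 28.
overshoot becomes -3*valve_cmd - 115.
Solve -3*valve_cmd - 115 = -127: valve_cmd = (-127 + 115) / -3 = 4.

valve_cmd = 4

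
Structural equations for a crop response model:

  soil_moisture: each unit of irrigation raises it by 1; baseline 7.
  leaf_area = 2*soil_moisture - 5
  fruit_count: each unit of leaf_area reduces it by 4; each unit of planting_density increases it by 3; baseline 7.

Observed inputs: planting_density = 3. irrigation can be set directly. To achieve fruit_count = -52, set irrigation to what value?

Substituting into the leaf_area equation gives leaf_area = 2*irrigation + 9.
Substituting into the fruit_count equation gives fruit_count = -8*irrigation - 20.
Solve -8*irrigation - 20 = -52: irrigation = (-52 + 20) / -8 = 4.

irrigation = 4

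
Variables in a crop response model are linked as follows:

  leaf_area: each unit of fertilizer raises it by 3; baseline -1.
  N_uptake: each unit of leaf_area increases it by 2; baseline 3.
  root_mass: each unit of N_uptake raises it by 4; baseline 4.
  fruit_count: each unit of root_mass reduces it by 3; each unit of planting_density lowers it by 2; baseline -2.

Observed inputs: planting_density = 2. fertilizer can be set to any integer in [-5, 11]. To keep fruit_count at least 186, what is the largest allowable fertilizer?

fertilizer = -3

Substituting into the N_uptake equation gives N_uptake = 6*fertilizer + 1.
This gives root_mass = 24*fertilizer + 8.
Substituting into the fruit_count equation gives fruit_count = -72*fertilizer - 30.
Require -72*fertilizer - 30 ≥ 186, so fertilizer ≤ -3.
The largest integer in [-5, 11] satisfying this is -3.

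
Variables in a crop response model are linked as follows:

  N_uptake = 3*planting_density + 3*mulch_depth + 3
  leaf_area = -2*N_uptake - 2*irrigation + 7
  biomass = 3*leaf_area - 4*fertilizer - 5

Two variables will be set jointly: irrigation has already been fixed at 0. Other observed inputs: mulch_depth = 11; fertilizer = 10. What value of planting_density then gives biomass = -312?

planting_density = 4

With irrigation held at 0:
Substituting into the N_uptake equation gives N_uptake = 3*planting_density + 36.
Substituting into the leaf_area equation gives leaf_area = -6*planting_density - 65.
Substituting into the biomass equation gives biomass = -18*planting_density - 240.
Solve -18*planting_density - 240 = -312: planting_density = (-312 + 240) / -18 = 4.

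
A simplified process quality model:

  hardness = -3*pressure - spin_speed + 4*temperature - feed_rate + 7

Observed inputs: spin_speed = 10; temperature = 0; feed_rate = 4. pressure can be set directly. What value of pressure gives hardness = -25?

Substituting into the hardness equation gives hardness = -3*pressure - 7.
Solve -3*pressure - 7 = -25: pressure = (-25 + 7) / -3 = 6.

pressure = 6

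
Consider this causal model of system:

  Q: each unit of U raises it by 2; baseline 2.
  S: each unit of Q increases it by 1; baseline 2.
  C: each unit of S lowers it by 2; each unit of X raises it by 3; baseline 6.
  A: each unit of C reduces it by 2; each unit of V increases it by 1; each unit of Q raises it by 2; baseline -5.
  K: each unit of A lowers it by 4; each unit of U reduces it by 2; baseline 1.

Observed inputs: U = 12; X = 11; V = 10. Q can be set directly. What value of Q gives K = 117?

Intervening on Q fixes its value directly, overriding its dependence on U.
Substituting into the C equation gives C = -2*Q + 35.
Substituting into the A equation gives A = 6*Q - 65.
Substituting into the K equation gives K = -24*Q + 237.
Solve -24*Q + 237 = 117: Q = (117 - 237) / -24 = 5.

Q = 5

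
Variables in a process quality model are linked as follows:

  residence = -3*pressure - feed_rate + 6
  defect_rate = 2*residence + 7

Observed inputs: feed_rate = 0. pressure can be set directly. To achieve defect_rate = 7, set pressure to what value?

Substituting into the residence equation gives residence = -3*pressure + 6.
Substituting into the defect_rate equation gives defect_rate = -6*pressure + 19.
Solve -6*pressure + 19 = 7: pressure = (7 - 19) / -6 = 2.

pressure = 2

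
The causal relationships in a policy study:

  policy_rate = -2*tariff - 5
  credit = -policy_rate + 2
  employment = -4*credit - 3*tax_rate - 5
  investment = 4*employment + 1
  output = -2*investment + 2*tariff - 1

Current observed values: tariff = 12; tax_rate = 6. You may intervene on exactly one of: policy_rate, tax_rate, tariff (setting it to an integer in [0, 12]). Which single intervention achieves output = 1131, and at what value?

set tariff = 11

Intervening on policy_rate: output = -32*policy_rate + 269. Reaching 1131 requires policy_rate = -431/16, not an integer.
Intervening on tax_rate: output = 24*tax_rate + 1053. Reaching 1131 requires tax_rate = 13/4, not an integer.
Intervening on tariff: with other inputs at their observed values, output = 66*tariff + 405. Solving for 1131 gives tariff = 11, within [0, 12].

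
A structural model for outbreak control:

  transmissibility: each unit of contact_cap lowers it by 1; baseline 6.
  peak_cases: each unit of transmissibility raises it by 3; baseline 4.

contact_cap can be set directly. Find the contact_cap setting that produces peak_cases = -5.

contact_cap = 9

Substituting into the peak_cases equation gives peak_cases = -3*contact_cap + 22.
Solve -3*contact_cap + 22 = -5: contact_cap = (-5 - 22) / -3 = 9.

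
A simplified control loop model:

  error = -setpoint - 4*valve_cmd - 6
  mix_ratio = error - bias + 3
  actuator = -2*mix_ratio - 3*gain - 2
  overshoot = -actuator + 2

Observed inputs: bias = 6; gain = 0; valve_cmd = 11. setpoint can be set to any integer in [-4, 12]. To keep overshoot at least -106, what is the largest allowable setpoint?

setpoint = 2

Substituting into the error equation gives error = -setpoint - 50.
mix_ratio becomes -setpoint - 53.
Substituting into the actuator equation gives actuator = 2*setpoint + 104.
Substituting into the overshoot equation gives overshoot = -2*setpoint - 102.
Require -2*setpoint - 102 ≥ -106, so setpoint ≤ 2.
The largest integer in [-4, 12] satisfying this is 2.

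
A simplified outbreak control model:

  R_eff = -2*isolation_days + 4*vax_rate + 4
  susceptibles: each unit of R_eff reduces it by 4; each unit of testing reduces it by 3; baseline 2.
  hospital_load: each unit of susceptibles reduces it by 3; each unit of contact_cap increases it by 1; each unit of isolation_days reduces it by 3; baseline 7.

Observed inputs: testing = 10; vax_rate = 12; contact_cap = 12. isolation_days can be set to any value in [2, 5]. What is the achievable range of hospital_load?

Substituting into the R_eff equation gives R_eff = -2*isolation_days + 52.
This gives susceptibles = 8*isolation_days - 236.
So hospital_load = -27*isolation_days + 727.
Linear in isolation_days, so extremes are at the endpoints: isolation_days = 2 gives hospital_load = 673; isolation_days = 5 gives hospital_load = 592.

592 to 673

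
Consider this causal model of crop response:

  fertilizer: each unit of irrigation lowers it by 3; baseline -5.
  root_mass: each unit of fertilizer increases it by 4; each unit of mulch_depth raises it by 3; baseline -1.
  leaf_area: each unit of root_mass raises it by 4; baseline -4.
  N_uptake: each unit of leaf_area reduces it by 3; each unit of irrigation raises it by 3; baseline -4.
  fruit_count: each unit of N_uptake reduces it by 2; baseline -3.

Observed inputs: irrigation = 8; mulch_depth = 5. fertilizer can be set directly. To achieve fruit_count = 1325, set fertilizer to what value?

Intervening on fertilizer fixes its value directly, overriding its dependence on irrigation.
Substituting into the root_mass equation gives root_mass = 4*fertilizer + 14.
Substituting into the leaf_area equation gives leaf_area = 16*fertilizer + 52.
N_uptake becomes -48*fertilizer - 136.
fruit_count becomes 96*fertilizer + 269.
Solve 96*fertilizer + 269 = 1325: fertilizer = (1325 - 269) / 96 = 11.

fertilizer = 11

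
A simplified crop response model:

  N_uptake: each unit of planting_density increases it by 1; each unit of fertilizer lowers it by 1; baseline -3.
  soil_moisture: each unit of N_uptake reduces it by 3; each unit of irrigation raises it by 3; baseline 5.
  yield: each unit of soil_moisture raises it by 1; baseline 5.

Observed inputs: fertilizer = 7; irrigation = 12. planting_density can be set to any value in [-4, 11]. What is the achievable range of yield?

Substituting into the N_uptake equation gives N_uptake = planting_density - 10.
Substituting into the soil_moisture equation gives soil_moisture = -3*planting_density + 71.
So yield = -3*planting_density + 76.
Linear in planting_density, so extremes are at the endpoints: planting_density = -4 gives yield = 88; planting_density = 11 gives yield = 43.

43 to 88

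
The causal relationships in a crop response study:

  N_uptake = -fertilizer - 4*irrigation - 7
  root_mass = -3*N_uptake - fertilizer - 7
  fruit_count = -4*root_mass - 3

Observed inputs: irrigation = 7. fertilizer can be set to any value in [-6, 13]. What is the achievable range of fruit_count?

Substituting into the N_uptake equation gives N_uptake = -fertilizer - 35.
Substituting into the root_mass equation gives root_mass = 2*fertilizer + 98.
Substituting into the fruit_count equation gives fruit_count = -8*fertilizer - 395.
Linear in fertilizer, so extremes are at the endpoints: fertilizer = -6 gives fruit_count = -347; fertilizer = 13 gives fruit_count = -499.

-499 to -347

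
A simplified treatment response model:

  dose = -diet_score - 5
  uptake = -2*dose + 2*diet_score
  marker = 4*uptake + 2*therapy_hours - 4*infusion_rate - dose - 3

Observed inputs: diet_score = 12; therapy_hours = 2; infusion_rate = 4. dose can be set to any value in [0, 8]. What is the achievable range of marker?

Intervening on dose fixes its value directly, overriding its dependence on diet_score.
Substituting into the uptake equation gives uptake = -2*dose + 24.
Substituting into the marker equation gives marker = -9*dose + 81.
Linear in dose, so extremes are at the endpoints: dose = 0 gives marker = 81; dose = 8 gives marker = 9.

9 to 81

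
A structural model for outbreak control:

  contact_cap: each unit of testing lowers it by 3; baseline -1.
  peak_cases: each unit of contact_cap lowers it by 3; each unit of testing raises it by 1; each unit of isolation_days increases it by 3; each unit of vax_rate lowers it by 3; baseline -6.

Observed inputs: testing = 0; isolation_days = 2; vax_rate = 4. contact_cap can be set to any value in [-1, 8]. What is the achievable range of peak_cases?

-36 to -9

Intervening on contact_cap fixes its value directly, overriding its dependence on testing.
Substituting into the peak_cases equation gives peak_cases = -3*contact_cap - 12.
Linear in contact_cap, so extremes are at the endpoints: contact_cap = -1 gives peak_cases = -9; contact_cap = 8 gives peak_cases = -36.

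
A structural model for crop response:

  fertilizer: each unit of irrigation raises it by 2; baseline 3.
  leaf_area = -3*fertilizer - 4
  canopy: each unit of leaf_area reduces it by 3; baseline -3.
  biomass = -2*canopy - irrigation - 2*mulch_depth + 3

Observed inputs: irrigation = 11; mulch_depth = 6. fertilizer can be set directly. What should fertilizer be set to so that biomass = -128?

fertilizer = 5

Intervening on fertilizer fixes its value directly, overriding its dependence on irrigation.
Substituting into the canopy equation gives canopy = 9*fertilizer + 9.
Substituting into the biomass equation gives biomass = -18*fertilizer - 38.
Solve -18*fertilizer - 38 = -128: fertilizer = (-128 + 38) / -18 = 5.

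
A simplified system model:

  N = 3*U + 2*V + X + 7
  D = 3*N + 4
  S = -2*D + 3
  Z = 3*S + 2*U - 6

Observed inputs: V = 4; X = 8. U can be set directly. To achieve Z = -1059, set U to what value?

U = 12

Substituting into the N equation gives N = 3*U + 23.
D becomes 9*U + 73.
Substituting into the S equation gives S = -18*U - 143.
Substituting into the Z equation gives Z = -52*U - 435.
Solve -52*U - 435 = -1059: U = (-1059 + 435) / -52 = 12.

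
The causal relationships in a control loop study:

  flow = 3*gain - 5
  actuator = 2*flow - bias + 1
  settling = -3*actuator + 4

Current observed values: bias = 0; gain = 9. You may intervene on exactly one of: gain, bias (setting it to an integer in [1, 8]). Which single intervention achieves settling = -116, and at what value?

Intervening on gain: settling = -18*gain + 31. Reaching -116 requires gain = 49/6, not an integer.
Intervening on bias: with other inputs at their observed values, settling = 3*bias - 131. Solving for -116 gives bias = 5, within [1, 8].

set bias = 5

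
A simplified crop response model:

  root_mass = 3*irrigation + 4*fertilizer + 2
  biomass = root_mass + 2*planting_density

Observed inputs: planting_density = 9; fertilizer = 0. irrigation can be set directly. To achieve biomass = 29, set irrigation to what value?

irrigation = 3

Substituting into the root_mass equation gives root_mass = 3*irrigation + 2.
This gives biomass = 3*irrigation + 20.
Solve 3*irrigation + 20 = 29: irrigation = (29 - 20) / 3 = 3.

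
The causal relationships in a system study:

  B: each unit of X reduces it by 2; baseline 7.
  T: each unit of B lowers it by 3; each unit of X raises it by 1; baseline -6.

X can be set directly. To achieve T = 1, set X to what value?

X = 4

Substituting into the T equation gives T = 7*X - 27.
Solve 7*X - 27 = 1: X = (1 + 27) / 7 = 4.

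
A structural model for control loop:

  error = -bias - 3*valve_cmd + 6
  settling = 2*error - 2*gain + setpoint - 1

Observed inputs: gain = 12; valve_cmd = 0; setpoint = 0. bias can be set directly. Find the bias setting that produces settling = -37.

Substituting into the error equation gives error = -bias + 6.
settling becomes -2*bias - 13.
Solve -2*bias - 13 = -37: bias = (-37 + 13) / -2 = 12.

bias = 12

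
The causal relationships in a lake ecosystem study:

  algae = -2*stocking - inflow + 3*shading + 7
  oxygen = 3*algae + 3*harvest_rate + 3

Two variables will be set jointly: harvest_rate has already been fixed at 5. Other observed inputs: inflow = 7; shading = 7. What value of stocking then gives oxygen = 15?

With harvest_rate held at 5:
Substituting into the algae equation gives algae = -2*stocking + 21.
oxygen becomes -6*stocking + 81.
Solve -6*stocking + 81 = 15: stocking = (15 - 81) / -6 = 11.

stocking = 11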